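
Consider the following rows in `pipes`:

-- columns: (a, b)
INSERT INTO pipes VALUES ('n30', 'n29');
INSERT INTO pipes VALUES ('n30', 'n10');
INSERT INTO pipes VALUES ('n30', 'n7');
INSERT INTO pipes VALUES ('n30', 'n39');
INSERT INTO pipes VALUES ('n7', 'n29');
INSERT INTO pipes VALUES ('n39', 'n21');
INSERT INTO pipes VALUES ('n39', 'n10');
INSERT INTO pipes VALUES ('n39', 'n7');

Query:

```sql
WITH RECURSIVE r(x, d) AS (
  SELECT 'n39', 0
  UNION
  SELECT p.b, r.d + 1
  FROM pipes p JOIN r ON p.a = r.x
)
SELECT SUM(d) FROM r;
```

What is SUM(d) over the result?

5

Base: (n39, d=0).
Iteration 1: edges from {n39} -> (n10, d=1), (n21, d=1), (n7, d=1).
Iteration 2: edges from {n10,n21,n7} -> (n29, d=2).
Iteration 3: no outgoing edges from {n29}; recursion stops.
SUM(d) = 0 + 1 + 1 + 1 + 2 = 5.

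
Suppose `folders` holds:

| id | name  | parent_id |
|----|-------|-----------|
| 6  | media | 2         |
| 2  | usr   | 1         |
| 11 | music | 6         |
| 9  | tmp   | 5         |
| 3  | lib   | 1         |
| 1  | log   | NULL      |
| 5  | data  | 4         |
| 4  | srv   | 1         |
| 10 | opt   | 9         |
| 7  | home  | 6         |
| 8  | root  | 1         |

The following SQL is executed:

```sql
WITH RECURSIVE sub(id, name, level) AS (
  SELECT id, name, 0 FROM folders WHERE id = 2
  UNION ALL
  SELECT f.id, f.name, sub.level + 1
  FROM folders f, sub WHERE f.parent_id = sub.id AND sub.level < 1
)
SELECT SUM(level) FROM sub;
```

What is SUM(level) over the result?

Base: id=2 (usr) at level 0.
Iteration 1: rows with parent_id in {2} -> media (id 6, level 1).
Iteration 2: level < 1 fails for all current rows; recursion stops.
SUM(level) = 0 + 1 = 1.

1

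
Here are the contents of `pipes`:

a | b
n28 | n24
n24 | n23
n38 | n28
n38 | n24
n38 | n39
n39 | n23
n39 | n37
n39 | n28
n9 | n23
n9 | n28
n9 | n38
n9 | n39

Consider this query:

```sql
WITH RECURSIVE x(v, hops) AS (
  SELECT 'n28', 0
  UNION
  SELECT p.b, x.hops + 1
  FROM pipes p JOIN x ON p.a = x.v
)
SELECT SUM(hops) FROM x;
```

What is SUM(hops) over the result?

Base: (n28, hops=0).
Iteration 1: edges from {n28} -> (n24, hops=1).
Iteration 2: edges from {n24} -> (n23, hops=2).
Iteration 3: no outgoing edges from {n23}; recursion stops.
SUM(hops) = 0 + 1 + 2 = 3.

3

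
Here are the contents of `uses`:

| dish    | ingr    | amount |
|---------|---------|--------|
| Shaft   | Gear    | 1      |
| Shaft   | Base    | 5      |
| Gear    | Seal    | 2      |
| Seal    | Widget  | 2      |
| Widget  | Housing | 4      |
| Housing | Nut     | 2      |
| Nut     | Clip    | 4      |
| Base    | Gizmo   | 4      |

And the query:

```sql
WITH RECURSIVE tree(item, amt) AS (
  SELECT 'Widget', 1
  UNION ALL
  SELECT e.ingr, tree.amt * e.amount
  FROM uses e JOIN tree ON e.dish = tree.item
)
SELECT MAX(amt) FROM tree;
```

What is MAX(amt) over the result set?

Base: (Widget, amt=1).
Iteration 1: components of {Widget} -> Housing = 1*4 = 4.
Iteration 2: components of {Housing} -> Nut = 4*2 = 8.
Iteration 3: components of {Nut} -> Clip = 8*4 = 32.
Iteration 4: no further components; recursion stops.
amt values: 1, 4, 8, 32; the maximum is 32.

32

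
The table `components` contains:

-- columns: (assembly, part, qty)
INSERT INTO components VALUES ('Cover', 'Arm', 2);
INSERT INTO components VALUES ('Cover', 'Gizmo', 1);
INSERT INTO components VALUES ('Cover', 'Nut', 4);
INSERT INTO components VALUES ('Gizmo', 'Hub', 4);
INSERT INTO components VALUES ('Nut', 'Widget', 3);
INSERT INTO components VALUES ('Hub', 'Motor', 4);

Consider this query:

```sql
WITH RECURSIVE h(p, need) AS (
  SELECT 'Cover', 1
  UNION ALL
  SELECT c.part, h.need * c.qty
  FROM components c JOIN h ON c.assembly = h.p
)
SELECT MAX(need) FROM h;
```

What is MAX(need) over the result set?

16

Base: (Cover, need=1).
Iteration 1: components of {Cover} -> Arm = 1*2 = 2, Gizmo = 1*1 = 1, Nut = 1*4 = 4.
Iteration 2: components of {Arm,Gizmo,Nut} -> Hub = 1*4 = 4, Widget = 4*3 = 12.
Iteration 3: components of {Hub,Widget} -> Motor = 4*4 = 16.
Iteration 4: no further components; recursion stops.
need values: 1, 2, 1, 4, 4, 12, 16; the maximum is 16.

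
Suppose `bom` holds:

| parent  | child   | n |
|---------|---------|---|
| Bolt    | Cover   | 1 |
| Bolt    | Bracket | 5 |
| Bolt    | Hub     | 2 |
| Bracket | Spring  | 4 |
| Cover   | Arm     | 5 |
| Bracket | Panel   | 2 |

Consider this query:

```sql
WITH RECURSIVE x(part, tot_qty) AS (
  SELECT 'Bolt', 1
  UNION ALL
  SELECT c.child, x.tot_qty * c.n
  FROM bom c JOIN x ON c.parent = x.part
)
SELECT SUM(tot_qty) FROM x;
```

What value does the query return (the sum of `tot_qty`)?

44

Base: (Bolt, tot_qty=1).
Iteration 1: components of {Bolt} -> Bracket = 1*5 = 5, Cover = 1*1 = 1, Hub = 1*2 = 2.
Iteration 2: components of {Bracket,Cover,Hub} -> Arm = 1*5 = 5, Panel = 5*2 = 10, Spring = 5*4 = 20.
Iteration 3: no further components; recursion stops.
SUM(tot_qty) = 1 + 1 + 5 + 2 + 5 + 20 + 10 = 44.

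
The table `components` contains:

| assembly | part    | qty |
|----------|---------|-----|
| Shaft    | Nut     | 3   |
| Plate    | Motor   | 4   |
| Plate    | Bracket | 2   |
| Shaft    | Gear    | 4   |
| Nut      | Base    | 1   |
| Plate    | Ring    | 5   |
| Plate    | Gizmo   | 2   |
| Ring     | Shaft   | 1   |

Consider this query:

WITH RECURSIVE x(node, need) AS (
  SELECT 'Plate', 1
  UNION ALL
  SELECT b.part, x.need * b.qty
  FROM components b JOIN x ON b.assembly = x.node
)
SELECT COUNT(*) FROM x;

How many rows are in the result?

Base: (Plate, need=1).
Iteration 1: components of {Plate} -> Bracket = 1*2 = 2, Gizmo = 1*2 = 2, Motor = 1*4 = 4, Ring = 1*5 = 5.
Iteration 2: components of {Bracket,Gizmo,Motor,Ring} -> Shaft = 5*1 = 5.
Iteration 3: components of {Shaft} -> Gear = 5*4 = 20, Nut = 5*3 = 15.
Iteration 4: components of {Gear,Nut} -> Base = 15*1 = 15.
Iteration 5: no further components; recursion stops.
Total rows emitted: 9.

9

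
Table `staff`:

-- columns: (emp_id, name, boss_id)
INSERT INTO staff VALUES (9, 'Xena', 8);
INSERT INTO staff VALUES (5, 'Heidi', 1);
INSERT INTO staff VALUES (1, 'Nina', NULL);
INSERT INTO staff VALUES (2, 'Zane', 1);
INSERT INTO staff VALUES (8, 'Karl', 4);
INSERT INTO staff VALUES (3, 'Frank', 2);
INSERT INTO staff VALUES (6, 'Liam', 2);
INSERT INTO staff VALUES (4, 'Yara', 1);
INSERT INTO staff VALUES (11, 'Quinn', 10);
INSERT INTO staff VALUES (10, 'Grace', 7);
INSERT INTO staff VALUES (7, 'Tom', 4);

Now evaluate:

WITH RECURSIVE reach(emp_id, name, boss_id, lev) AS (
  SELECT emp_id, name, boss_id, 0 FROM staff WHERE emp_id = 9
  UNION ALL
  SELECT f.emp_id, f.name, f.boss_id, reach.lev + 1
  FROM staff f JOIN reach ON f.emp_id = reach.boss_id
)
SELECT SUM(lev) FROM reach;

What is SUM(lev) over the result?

6

Base: emp_id=9 (Xena), boss_id=8, lev 0.
Iteration 1: join on emp_id=8 -> Karl (id 8, boss_id=4, lev 1).
Iteration 2: join on emp_id=4 -> Yara (id 4, boss_id=1, lev 2).
Iteration 3: join on emp_id=1 -> Nina (id 1, boss_id=NULL, lev 3).
Iteration 4: boss_id is NULL; no match; recursion stops.
SUM(lev) = 0 + 1 + 2 + 3 = 6.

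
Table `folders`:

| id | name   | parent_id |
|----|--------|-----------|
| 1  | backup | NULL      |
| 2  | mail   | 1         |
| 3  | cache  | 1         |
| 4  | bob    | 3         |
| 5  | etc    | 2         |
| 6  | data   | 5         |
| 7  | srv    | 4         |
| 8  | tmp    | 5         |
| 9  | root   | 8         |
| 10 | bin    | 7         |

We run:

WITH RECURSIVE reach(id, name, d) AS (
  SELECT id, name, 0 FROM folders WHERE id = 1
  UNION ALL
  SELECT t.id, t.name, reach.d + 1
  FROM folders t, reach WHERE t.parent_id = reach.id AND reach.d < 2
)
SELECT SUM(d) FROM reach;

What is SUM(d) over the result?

6

Base: id=1 (backup) at d 0.
Iteration 1: rows with parent_id in {1} -> mail (id 2, d 1), cache (id 3, d 1).
Iteration 2: rows with parent_id in {2,3} -> bob (id 4, d 2), etc (id 5, d 2).
Iteration 3: d < 2 fails for all current rows; recursion stops.
SUM(d) = 0 + 1 + 1 + 2 + 2 = 6.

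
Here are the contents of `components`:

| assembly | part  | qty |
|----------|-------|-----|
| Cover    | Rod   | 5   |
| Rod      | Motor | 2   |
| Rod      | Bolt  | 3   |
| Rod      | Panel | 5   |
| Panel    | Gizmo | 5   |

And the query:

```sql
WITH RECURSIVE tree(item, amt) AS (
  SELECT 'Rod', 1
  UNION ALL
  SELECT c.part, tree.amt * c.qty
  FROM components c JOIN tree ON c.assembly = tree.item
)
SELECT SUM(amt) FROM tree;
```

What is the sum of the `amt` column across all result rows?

36

Base: (Rod, amt=1).
Iteration 1: components of {Rod} -> Bolt = 1*3 = 3, Motor = 1*2 = 2, Panel = 1*5 = 5.
Iteration 2: components of {Bolt,Motor,Panel} -> Gizmo = 5*5 = 25.
Iteration 3: no further components; recursion stops.
SUM(amt) = 1 + 2 + 3 + 5 + 25 = 36.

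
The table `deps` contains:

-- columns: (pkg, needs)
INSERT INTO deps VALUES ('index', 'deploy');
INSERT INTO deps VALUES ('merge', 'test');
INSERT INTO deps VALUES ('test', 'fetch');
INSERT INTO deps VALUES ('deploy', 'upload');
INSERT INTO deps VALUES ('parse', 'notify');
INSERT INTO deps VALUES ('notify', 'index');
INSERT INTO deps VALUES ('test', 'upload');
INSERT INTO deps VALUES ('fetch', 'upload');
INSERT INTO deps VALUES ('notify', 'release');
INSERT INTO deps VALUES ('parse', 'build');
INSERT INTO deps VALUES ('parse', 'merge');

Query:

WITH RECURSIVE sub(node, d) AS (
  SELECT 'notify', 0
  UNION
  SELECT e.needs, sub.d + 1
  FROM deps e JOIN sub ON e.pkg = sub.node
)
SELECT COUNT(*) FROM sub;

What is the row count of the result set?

Base: (notify, d=0).
Iteration 1: edges from {notify} -> (index, d=1), (release, d=1).
Iteration 2: edges from {index,release} -> (deploy, d=2).
Iteration 3: edges from {deploy} -> (upload, d=3).
Iteration 4: no outgoing edges from {upload}; recursion stops.
Total rows emitted: 5.

5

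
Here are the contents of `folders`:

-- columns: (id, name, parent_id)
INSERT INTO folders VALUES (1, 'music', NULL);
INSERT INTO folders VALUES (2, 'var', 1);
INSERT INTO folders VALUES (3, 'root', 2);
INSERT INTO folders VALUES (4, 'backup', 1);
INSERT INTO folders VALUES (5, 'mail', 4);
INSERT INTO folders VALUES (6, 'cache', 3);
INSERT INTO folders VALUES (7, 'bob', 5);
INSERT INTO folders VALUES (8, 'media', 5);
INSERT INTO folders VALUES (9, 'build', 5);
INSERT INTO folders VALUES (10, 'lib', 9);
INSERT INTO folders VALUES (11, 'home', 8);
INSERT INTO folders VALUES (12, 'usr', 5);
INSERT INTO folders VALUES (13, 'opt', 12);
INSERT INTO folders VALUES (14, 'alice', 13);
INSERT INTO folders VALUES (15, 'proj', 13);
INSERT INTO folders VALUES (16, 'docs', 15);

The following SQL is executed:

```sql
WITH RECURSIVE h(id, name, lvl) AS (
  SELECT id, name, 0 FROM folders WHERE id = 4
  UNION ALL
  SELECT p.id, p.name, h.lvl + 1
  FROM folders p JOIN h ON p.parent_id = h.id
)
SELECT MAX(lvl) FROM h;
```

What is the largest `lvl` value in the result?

5

Base: id=4 (backup) at lvl 0.
Iteration 1: rows with parent_id in {4} -> mail (id 5, lvl 1).
Iteration 2: rows with parent_id in {5} -> bob (id 7, lvl 2), media (id 8, lvl 2), build (id 9, lvl 2), usr (id 12, lvl 2).
Iteration 3: rows with parent_id in {7,8,9,12} -> lib (id 10, lvl 3), home (id 11, lvl 3), opt (id 13, lvl 3).
Iteration 4: rows with parent_id in {10,11,13} -> alice (id 14, lvl 4), proj (id 15, lvl 4).
Iteration 5: rows with parent_id in {14,15} -> docs (id 16, lvl 5).
Iteration 6: no rows with parent_id in {16}; recursion stops.
lvl values: 0, 1, 2, 2, 2, 2, 3, 3, 3, 4, 4, 5; the maximum is 5.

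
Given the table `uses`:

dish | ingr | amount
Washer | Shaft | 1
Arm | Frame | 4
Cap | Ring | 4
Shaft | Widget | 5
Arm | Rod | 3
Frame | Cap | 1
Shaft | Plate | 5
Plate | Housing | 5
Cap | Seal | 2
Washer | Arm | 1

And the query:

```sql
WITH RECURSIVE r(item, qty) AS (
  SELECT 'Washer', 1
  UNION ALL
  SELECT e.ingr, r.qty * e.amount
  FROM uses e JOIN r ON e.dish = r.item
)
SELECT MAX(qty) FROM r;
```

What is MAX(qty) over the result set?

25

Base: (Washer, qty=1).
Iteration 1: components of {Washer} -> Arm = 1*1 = 1, Shaft = 1*1 = 1.
Iteration 2: components of {Arm,Shaft} -> Frame = 1*4 = 4, Plate = 1*5 = 5, Rod = 1*3 = 3, Widget = 1*5 = 5.
Iteration 3: components of {Frame,Plate,Rod,Widget} -> Cap = 4*1 = 4, Housing = 5*5 = 25.
Iteration 4: components of {Cap,Housing} -> Ring = 4*4 = 16, Seal = 4*2 = 8.
Iteration 5: no further components; recursion stops.
qty values: 1, 1, 1, 5, 5, 3, 4, 25, 4, 8, 16; the maximum is 25.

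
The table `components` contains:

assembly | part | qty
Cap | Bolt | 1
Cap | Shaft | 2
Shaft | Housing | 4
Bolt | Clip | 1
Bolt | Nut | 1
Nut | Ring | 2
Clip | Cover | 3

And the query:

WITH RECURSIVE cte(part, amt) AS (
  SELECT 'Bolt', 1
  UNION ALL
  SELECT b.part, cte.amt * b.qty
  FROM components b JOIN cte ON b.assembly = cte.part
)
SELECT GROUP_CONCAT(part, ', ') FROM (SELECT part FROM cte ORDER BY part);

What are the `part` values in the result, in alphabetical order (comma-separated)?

Base: (Bolt, amt=1).
Iteration 1: components of {Bolt} -> Clip = 1*1 = 1, Nut = 1*1 = 1.
Iteration 2: components of {Clip,Nut} -> Cover = 1*3 = 3, Ring = 1*2 = 2.
Iteration 3: no further components; recursion stops.

Bolt, Clip, Cover, Nut, Ring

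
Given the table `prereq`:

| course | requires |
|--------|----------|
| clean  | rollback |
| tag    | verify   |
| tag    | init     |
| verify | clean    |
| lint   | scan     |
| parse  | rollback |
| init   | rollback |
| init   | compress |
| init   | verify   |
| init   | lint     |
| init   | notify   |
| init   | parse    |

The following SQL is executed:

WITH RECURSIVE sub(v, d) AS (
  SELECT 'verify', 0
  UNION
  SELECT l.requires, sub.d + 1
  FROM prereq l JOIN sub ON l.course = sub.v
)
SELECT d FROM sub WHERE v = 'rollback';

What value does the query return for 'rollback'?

2

Base: (verify, d=0).
Iteration 1: edges from {verify} -> (clean, d=1).
Iteration 2: edges from {clean} -> (rollback, d=2).
Iteration 3: no outgoing edges from {rollback}; recursion stops.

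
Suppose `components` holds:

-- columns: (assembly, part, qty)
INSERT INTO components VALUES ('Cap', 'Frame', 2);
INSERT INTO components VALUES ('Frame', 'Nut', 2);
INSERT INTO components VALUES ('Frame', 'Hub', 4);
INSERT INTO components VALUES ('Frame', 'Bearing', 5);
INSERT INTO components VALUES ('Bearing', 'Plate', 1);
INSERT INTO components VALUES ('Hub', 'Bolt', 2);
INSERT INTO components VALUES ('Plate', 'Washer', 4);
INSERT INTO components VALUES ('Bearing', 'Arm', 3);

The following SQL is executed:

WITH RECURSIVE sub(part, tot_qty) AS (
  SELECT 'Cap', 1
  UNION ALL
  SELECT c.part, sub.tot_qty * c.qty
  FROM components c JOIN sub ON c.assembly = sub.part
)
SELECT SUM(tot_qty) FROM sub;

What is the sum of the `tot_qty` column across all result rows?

121

Base: (Cap, tot_qty=1).
Iteration 1: components of {Cap} -> Frame = 1*2 = 2.
Iteration 2: components of {Frame} -> Bearing = 2*5 = 10, Hub = 2*4 = 8, Nut = 2*2 = 4.
Iteration 3: components of {Bearing,Hub,Nut} -> Arm = 10*3 = 30, Bolt = 8*2 = 16, Plate = 10*1 = 10.
Iteration 4: components of {Arm,Bolt,Plate} -> Washer = 10*4 = 40.
Iteration 5: no further components; recursion stops.
SUM(tot_qty) = 1 + 2 + 4 + 8 + 10 + 16 + 10 + 30 + 40 = 121.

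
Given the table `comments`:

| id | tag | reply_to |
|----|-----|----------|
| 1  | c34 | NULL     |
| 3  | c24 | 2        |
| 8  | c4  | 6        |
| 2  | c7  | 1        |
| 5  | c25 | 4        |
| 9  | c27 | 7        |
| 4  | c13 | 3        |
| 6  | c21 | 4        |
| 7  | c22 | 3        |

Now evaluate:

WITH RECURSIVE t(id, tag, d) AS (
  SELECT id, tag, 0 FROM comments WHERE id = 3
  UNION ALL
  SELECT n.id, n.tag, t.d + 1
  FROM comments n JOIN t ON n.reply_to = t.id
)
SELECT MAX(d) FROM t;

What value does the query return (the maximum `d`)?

3

Base: id=3 (c24) at d 0.
Iteration 1: rows with reply_to in {3} -> c13 (id 4, d 1), c22 (id 7, d 1).
Iteration 2: rows with reply_to in {4,7} -> c25 (id 5, d 2), c21 (id 6, d 2), c27 (id 9, d 2).
Iteration 3: rows with reply_to in {5,6,9} -> c4 (id 8, d 3).
Iteration 4: no rows with reply_to in {8}; recursion stops.
d values: 0, 1, 1, 2, 2, 2, 3; the maximum is 3.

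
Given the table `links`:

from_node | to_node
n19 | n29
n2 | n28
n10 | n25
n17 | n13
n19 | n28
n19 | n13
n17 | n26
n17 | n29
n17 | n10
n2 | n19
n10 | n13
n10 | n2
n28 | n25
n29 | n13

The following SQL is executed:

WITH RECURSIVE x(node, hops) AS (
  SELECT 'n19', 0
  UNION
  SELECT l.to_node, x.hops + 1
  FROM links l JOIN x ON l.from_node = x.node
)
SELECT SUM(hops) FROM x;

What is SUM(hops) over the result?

7

Base: (n19, hops=0).
Iteration 1: edges from {n19} -> (n13, hops=1), (n28, hops=1), (n29, hops=1).
Iteration 2: edges from {n13,n28,n29} -> (n13, hops=2), (n25, hops=2).
Iteration 3: no outgoing edges from {n13,n25}; recursion stops.
SUM(hops) = 0 + 1 + 1 + 1 + 2 + 2 = 7.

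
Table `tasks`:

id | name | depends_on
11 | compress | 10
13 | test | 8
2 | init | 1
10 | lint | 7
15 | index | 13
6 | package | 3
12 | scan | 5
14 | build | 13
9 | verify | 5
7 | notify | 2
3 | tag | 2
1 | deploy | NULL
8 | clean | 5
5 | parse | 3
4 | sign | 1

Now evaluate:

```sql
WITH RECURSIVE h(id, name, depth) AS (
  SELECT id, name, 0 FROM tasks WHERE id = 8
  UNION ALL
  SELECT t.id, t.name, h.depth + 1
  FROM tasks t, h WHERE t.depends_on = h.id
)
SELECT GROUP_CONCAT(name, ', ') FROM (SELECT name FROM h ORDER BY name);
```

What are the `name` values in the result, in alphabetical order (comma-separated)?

Base: id=8 (clean) at depth 0.
Iteration 1: rows with depends_on in {8} -> test (id 13, depth 1).
Iteration 2: rows with depends_on in {13} -> build (id 14, depth 2), index (id 15, depth 2).
Iteration 3: no rows with depends_on in {14,15}; recursion stops.

build, clean, index, test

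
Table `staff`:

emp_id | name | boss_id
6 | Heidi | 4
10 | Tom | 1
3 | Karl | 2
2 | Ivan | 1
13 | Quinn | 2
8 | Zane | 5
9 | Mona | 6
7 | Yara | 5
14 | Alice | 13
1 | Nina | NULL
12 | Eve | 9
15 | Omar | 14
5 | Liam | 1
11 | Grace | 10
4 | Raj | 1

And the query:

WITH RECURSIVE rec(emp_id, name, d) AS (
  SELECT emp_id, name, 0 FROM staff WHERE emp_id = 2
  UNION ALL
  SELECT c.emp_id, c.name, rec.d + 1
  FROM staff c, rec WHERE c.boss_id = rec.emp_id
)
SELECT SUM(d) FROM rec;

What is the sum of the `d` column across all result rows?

7

Base: emp_id=2 (Ivan) at d 0.
Iteration 1: rows with boss_id in {2} -> Karl (id 3, d 1), Quinn (id 13, d 1).
Iteration 2: rows with boss_id in {3,13} -> Alice (id 14, d 2).
Iteration 3: rows with boss_id in {14} -> Omar (id 15, d 3).
Iteration 4: no rows with boss_id in {15}; recursion stops.
SUM(d) = 0 + 1 + 1 + 2 + 3 = 7.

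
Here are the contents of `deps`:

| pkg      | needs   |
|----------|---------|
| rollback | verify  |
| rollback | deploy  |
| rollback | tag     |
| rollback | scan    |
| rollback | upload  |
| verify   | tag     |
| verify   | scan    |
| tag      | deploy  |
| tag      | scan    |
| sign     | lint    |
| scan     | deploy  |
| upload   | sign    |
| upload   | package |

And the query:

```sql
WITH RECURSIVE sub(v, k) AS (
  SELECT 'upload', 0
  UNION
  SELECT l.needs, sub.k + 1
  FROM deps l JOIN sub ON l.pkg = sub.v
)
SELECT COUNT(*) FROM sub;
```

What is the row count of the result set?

4

Base: (upload, k=0).
Iteration 1: edges from {upload} -> (package, k=1), (sign, k=1).
Iteration 2: edges from {package,sign} -> (lint, k=2).
Iteration 3: no outgoing edges from {lint}; recursion stops.
Total rows emitted: 4.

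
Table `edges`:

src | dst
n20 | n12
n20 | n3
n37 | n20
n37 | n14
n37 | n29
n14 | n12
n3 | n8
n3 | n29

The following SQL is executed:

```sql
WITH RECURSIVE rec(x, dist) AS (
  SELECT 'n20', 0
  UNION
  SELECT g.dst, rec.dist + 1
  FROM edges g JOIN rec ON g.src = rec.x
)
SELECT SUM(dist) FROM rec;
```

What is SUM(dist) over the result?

Base: (n20, dist=0).
Iteration 1: edges from {n20} -> (n12, dist=1), (n3, dist=1).
Iteration 2: edges from {n12,n3} -> (n29, dist=2), (n8, dist=2).
Iteration 3: no outgoing edges from {n29,n8}; recursion stops.
SUM(dist) = 0 + 1 + 1 + 2 + 2 = 6.

6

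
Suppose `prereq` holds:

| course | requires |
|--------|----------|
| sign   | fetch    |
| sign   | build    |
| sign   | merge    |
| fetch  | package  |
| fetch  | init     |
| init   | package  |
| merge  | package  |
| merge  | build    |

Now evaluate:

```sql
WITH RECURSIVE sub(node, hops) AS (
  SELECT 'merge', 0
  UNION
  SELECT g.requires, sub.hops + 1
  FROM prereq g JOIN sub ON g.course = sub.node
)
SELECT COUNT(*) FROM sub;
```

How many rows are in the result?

3

Base: (merge, hops=0).
Iteration 1: edges from {merge} -> (build, hops=1), (package, hops=1).
Iteration 2: no outgoing edges from {build,package}; recursion stops.
Total rows emitted: 3.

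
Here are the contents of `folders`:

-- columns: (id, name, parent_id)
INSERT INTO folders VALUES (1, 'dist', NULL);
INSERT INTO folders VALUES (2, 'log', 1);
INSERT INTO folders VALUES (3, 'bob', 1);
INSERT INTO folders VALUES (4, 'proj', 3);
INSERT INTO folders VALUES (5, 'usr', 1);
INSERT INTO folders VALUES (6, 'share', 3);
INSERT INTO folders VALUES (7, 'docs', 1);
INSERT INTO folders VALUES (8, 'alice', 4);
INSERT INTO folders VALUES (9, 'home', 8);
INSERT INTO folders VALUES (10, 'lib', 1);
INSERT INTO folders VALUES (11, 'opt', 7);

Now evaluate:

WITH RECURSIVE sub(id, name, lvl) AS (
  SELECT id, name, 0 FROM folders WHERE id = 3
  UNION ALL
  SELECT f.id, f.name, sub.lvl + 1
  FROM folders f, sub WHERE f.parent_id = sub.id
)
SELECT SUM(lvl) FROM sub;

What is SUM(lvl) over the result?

Base: id=3 (bob) at lvl 0.
Iteration 1: rows with parent_id in {3} -> proj (id 4, lvl 1), share (id 6, lvl 1).
Iteration 2: rows with parent_id in {4,6} -> alice (id 8, lvl 2).
Iteration 3: rows with parent_id in {8} -> home (id 9, lvl 3).
Iteration 4: no rows with parent_id in {9}; recursion stops.
SUM(lvl) = 0 + 1 + 1 + 2 + 3 = 7.

7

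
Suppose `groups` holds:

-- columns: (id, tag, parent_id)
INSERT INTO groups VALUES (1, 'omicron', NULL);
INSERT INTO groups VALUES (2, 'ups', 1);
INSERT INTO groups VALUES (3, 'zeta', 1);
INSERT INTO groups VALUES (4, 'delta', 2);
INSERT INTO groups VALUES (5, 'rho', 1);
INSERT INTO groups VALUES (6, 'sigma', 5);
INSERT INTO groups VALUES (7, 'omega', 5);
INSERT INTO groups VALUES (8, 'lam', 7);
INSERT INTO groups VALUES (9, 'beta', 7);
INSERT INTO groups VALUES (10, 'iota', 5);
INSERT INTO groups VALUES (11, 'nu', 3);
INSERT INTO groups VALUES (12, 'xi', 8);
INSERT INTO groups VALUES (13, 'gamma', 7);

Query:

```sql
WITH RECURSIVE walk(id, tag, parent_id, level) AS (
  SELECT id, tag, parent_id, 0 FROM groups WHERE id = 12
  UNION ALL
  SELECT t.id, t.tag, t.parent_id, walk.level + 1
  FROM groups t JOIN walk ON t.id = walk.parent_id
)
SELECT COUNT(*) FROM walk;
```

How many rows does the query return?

Base: id=12 (xi), parent_id=8, level 0.
Iteration 1: join on id=8 -> lam (id 8, parent_id=7, level 1).
Iteration 2: join on id=7 -> omega (id 7, parent_id=5, level 2).
Iteration 3: join on id=5 -> rho (id 5, parent_id=1, level 3).
Iteration 4: join on id=1 -> omicron (id 1, parent_id=NULL, level 4).
Iteration 5: parent_id is NULL; no match; recursion stops.
Total rows emitted: 5.

5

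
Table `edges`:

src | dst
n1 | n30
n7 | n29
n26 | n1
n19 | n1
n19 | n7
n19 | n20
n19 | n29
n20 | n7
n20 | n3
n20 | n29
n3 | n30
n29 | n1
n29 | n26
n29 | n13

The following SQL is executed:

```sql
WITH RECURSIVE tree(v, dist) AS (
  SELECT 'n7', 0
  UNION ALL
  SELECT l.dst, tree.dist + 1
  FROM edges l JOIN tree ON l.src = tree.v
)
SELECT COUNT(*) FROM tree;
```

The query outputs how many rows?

Base: (n7, dist=0).
Iteration 1: edges from {n7} -> (n29, dist=1).
Iteration 2: edges from {n29} -> (n1, dist=2), (n13, dist=2), (n26, dist=2).
Iteration 3: edges from {n1,n13,n26} -> (n1, dist=3), (n30, dist=3).
Iteration 4: edges from {n1,n30} -> (n30, dist=4).
Iteration 5: no outgoing edges from {n30}; recursion stops.
Total rows emitted: 8.

8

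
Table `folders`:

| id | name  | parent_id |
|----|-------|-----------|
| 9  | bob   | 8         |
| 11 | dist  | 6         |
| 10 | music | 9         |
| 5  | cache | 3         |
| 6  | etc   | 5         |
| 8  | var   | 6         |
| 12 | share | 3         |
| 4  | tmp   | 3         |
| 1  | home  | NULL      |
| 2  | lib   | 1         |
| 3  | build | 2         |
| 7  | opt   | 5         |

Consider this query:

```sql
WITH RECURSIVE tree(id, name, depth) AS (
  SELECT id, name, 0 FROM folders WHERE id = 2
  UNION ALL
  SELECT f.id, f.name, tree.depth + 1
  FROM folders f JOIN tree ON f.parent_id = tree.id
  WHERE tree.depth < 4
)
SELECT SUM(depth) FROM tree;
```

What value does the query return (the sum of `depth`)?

Base: id=2 (lib) at depth 0.
Iteration 1: rows with parent_id in {2} -> build (id 3, depth 1).
Iteration 2: rows with parent_id in {3} -> tmp (id 4, depth 2), cache (id 5, depth 2), share (id 12, depth 2).
Iteration 3: rows with parent_id in {4,5,12} -> etc (id 6, depth 3), opt (id 7, depth 3).
Iteration 4: rows with parent_id in {6,7} -> var (id 8, depth 4), dist (id 11, depth 4).
Iteration 5: depth < 4 fails for all current rows; recursion stops.
SUM(depth) = 0 + 1 + 2 + 2 + 2 + 3 + 3 + 4 + 4 = 21.

21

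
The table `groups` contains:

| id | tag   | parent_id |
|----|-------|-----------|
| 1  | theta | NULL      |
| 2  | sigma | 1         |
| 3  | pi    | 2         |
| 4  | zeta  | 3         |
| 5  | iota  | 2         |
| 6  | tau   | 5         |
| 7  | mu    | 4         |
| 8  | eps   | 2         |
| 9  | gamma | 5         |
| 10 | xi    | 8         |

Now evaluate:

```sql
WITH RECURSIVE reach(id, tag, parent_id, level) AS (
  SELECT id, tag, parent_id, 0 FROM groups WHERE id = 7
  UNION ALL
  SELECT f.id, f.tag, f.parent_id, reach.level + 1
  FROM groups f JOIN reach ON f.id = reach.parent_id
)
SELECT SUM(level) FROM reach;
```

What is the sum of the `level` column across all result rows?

10

Base: id=7 (mu), parent_id=4, level 0.
Iteration 1: join on id=4 -> zeta (id 4, parent_id=3, level 1).
Iteration 2: join on id=3 -> pi (id 3, parent_id=2, level 2).
Iteration 3: join on id=2 -> sigma (id 2, parent_id=1, level 3).
Iteration 4: join on id=1 -> theta (id 1, parent_id=NULL, level 4).
Iteration 5: parent_id is NULL; no match; recursion stops.
SUM(level) = 0 + 1 + 2 + 3 + 4 = 10.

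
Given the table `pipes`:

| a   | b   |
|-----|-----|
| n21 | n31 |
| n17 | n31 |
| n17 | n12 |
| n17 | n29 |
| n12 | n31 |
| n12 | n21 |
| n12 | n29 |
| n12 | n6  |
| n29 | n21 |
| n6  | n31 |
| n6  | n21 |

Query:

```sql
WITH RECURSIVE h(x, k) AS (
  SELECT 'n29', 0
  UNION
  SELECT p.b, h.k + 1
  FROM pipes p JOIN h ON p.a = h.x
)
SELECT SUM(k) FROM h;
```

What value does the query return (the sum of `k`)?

Base: (n29, k=0).
Iteration 1: edges from {n29} -> (n21, k=1).
Iteration 2: edges from {n21} -> (n31, k=2).
Iteration 3: no outgoing edges from {n31}; recursion stops.
SUM(k) = 0 + 1 + 2 = 3.

3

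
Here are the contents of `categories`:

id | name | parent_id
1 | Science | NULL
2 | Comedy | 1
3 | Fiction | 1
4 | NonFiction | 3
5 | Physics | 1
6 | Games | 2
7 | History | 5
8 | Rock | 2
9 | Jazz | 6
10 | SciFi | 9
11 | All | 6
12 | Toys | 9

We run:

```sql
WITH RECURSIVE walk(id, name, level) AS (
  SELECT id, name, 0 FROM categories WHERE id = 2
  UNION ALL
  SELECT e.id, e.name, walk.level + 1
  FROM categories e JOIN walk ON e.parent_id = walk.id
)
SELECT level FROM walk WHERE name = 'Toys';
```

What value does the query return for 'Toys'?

3

Base: id=2 (Comedy) at level 0.
Iteration 1: rows with parent_id in {2} -> Games (id 6, level 1), Rock (id 8, level 1).
Iteration 2: rows with parent_id in {6,8} -> Jazz (id 9, level 2), All (id 11, level 2).
Iteration 3: rows with parent_id in {9,11} -> SciFi (id 10, level 3), Toys (id 12, level 3).
Iteration 4: no rows with parent_id in {10,12}; recursion stops.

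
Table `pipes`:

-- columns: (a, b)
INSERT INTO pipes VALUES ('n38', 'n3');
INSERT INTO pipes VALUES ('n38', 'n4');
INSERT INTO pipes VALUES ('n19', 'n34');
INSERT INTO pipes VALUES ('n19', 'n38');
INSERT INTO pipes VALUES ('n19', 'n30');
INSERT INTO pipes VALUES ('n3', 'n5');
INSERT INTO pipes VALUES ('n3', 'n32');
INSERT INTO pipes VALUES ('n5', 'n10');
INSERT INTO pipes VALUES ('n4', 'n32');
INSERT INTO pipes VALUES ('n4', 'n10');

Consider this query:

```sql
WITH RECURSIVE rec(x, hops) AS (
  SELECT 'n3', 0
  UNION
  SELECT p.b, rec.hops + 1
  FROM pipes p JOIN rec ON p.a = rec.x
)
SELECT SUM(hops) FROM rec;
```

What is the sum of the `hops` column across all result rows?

4

Base: (n3, hops=0).
Iteration 1: edges from {n3} -> (n32, hops=1), (n5, hops=1).
Iteration 2: edges from {n32,n5} -> (n10, hops=2).
Iteration 3: no outgoing edges from {n10}; recursion stops.
SUM(hops) = 0 + 1 + 1 + 2 = 4.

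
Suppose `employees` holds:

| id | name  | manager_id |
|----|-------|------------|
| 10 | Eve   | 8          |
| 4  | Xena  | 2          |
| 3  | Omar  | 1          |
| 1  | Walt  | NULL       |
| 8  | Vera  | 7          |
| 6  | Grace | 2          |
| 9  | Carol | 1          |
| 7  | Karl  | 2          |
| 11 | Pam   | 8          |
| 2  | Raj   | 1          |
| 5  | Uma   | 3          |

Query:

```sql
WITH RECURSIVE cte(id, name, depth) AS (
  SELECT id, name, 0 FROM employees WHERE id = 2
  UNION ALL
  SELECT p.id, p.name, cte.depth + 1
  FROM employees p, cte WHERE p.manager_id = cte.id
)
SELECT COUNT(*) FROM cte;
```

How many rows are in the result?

7

Base: id=2 (Raj) at depth 0.
Iteration 1: rows with manager_id in {2} -> Xena (id 4, depth 1), Grace (id 6, depth 1), Karl (id 7, depth 1).
Iteration 2: rows with manager_id in {4,6,7} -> Vera (id 8, depth 2).
Iteration 3: rows with manager_id in {8} -> Eve (id 10, depth 3), Pam (id 11, depth 3).
Iteration 4: no rows with manager_id in {10,11}; recursion stops.
Total rows emitted: 7.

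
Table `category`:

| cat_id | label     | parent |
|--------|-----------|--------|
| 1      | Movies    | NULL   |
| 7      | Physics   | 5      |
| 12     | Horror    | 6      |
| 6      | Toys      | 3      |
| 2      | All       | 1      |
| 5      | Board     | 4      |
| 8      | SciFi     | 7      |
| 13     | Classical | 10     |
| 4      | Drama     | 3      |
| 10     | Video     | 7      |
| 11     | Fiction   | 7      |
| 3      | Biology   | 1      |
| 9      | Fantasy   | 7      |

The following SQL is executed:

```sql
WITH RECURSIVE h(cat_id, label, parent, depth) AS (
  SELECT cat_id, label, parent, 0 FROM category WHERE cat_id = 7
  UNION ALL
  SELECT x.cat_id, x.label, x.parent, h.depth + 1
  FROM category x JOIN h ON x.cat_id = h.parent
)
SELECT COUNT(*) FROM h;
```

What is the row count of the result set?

5

Base: cat_id=7 (Physics), parent=5, depth 0.
Iteration 1: join on cat_id=5 -> Board (id 5, parent=4, depth 1).
Iteration 2: join on cat_id=4 -> Drama (id 4, parent=3, depth 2).
Iteration 3: join on cat_id=3 -> Biology (id 3, parent=1, depth 3).
Iteration 4: join on cat_id=1 -> Movies (id 1, parent=NULL, depth 4).
Iteration 5: parent is NULL; no match; recursion stops.
Total rows emitted: 5.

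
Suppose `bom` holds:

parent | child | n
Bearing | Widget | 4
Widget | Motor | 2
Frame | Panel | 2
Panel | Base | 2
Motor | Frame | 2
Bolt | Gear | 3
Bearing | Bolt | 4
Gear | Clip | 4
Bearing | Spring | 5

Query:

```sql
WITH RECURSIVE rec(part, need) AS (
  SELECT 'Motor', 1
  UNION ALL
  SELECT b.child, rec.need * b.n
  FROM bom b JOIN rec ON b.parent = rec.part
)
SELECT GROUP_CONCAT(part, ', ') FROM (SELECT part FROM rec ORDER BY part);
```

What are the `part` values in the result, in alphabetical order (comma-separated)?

Base, Frame, Motor, Panel

Base: (Motor, need=1).
Iteration 1: components of {Motor} -> Frame = 1*2 = 2.
Iteration 2: components of {Frame} -> Panel = 2*2 = 4.
Iteration 3: components of {Panel} -> Base = 4*2 = 8.
Iteration 4: no further components; recursion stops.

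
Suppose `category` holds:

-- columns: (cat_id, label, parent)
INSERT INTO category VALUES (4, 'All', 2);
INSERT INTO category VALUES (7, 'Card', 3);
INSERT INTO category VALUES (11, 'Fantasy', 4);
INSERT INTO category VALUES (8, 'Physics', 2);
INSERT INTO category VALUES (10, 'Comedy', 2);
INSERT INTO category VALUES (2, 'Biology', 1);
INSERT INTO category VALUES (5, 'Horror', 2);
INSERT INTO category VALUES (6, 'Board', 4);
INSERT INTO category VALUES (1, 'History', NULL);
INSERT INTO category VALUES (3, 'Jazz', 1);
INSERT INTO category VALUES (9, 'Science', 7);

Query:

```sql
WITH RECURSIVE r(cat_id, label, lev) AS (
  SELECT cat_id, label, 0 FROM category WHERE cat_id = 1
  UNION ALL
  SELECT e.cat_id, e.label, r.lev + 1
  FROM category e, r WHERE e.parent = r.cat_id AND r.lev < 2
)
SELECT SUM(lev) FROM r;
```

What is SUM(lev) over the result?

12

Base: cat_id=1 (History) at lev 0.
Iteration 1: rows with parent in {1} -> Biology (id 2, lev 1), Jazz (id 3, lev 1).
Iteration 2: rows with parent in {2,3} -> All (id 4, lev 2), Horror (id 5, lev 2), Card (id 7, lev 2), Physics (id 8, lev 2), Comedy (id 10, lev 2).
Iteration 3: lev < 2 fails for all current rows; recursion stops.
SUM(lev) = 0 + 1 + 1 + 2 + 2 + 2 + 2 + 2 = 12.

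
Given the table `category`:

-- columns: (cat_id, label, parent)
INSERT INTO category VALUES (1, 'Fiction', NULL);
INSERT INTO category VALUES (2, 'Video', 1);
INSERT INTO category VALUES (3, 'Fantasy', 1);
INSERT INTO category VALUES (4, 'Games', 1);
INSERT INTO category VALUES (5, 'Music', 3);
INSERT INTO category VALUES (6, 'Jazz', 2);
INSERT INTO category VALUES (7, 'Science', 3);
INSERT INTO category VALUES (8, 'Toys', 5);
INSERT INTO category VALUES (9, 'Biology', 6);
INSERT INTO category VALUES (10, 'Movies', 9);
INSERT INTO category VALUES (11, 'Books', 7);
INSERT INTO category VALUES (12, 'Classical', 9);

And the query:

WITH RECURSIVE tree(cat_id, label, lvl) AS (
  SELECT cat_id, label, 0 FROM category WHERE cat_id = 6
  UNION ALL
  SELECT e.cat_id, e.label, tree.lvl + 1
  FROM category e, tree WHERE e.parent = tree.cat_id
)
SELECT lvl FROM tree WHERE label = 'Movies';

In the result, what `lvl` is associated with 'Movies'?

Base: cat_id=6 (Jazz) at lvl 0.
Iteration 1: rows with parent in {6} -> Biology (id 9, lvl 1).
Iteration 2: rows with parent in {9} -> Movies (id 10, lvl 2), Classical (id 12, lvl 2).
Iteration 3: no rows with parent in {10,12}; recursion stops.

2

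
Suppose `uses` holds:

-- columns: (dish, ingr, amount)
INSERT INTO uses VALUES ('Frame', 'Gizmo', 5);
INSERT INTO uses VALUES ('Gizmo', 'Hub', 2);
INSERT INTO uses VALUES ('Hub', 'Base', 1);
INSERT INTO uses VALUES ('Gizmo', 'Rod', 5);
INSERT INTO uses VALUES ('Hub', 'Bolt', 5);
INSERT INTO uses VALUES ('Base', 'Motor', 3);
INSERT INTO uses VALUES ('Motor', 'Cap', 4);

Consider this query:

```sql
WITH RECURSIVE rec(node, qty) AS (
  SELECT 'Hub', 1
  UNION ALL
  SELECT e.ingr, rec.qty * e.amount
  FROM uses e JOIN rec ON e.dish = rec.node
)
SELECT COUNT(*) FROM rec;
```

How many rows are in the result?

5

Base: (Hub, qty=1).
Iteration 1: components of {Hub} -> Base = 1*1 = 1, Bolt = 1*5 = 5.
Iteration 2: components of {Base,Bolt} -> Motor = 1*3 = 3.
Iteration 3: components of {Motor} -> Cap = 3*4 = 12.
Iteration 4: no further components; recursion stops.
Total rows emitted: 5.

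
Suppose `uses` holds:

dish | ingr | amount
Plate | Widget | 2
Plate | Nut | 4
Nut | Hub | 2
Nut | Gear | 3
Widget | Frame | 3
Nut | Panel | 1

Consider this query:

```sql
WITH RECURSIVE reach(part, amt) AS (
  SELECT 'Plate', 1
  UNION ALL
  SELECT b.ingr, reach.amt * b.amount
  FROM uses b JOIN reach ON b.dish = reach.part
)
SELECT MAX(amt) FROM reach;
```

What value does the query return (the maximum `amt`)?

Base: (Plate, amt=1).
Iteration 1: components of {Plate} -> Nut = 1*4 = 4, Widget = 1*2 = 2.
Iteration 2: components of {Nut,Widget} -> Frame = 2*3 = 6, Gear = 4*3 = 12, Hub = 4*2 = 8, Panel = 4*1 = 4.
Iteration 3: no further components; recursion stops.
amt values: 1, 2, 4, 6, 8, 4, 12; the maximum is 12.

12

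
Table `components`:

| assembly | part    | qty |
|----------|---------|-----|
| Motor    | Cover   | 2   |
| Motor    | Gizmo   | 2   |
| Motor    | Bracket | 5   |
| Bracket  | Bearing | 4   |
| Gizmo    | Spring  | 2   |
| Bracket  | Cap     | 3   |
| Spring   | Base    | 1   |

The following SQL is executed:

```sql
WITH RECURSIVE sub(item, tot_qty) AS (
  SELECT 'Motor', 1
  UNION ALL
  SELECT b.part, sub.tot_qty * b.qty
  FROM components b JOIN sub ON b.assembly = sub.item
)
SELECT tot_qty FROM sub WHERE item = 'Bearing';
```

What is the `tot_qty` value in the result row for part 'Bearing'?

20

Base: (Motor, tot_qty=1).
Iteration 1: components of {Motor} -> Bracket = 1*5 = 5, Cover = 1*2 = 2, Gizmo = 1*2 = 2.
Iteration 2: components of {Bracket,Cover,Gizmo} -> Bearing = 5*4 = 20, Cap = 5*3 = 15, Spring = 2*2 = 4.
Iteration 3: components of {Bearing,Cap,Spring} -> Base = 4*1 = 4.
Iteration 4: no further components; recursion stops.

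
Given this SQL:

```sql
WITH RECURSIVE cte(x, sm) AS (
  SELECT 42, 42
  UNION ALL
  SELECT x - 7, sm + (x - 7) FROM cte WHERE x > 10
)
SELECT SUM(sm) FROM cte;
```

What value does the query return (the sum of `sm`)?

637

Base: x=42, sm=42.
Iteration 1: 42 > 10 holds -> x = 42 - 7 = 35, sm = 42 + 35 = 77.
Iteration 2: 35 > 10 holds -> x = 35 - 7 = 28, sm = 77 + 28 = 105.
Iteration 3: 28 > 10 holds -> x = 28 - 7 = 21, sm = 105 + 21 = 126.
Iteration 4: 21 > 10 holds -> x = 21 - 7 = 14, sm = 126 + 14 = 140.
Iteration 5: 14 > 10 holds -> x = 14 - 7 = 7, sm = 140 + 7 = 147.
Iteration 6: 7 > 10 fails; recursion stops.
SUM(sm) = 42 + 77 + 105 + 126 + 140 + 147 = 637.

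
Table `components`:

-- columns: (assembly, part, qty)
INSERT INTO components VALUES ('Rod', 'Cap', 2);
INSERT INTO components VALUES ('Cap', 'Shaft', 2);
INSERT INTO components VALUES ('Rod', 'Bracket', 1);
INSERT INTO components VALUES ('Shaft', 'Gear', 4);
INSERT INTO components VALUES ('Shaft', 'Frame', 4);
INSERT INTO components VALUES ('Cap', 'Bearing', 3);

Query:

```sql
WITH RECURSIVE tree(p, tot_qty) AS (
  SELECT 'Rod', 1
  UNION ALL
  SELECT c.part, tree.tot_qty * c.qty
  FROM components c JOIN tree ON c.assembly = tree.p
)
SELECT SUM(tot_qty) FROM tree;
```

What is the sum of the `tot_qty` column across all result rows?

Base: (Rod, tot_qty=1).
Iteration 1: components of {Rod} -> Bracket = 1*1 = 1, Cap = 1*2 = 2.
Iteration 2: components of {Bracket,Cap} -> Bearing = 2*3 = 6, Shaft = 2*2 = 4.
Iteration 3: components of {Bearing,Shaft} -> Frame = 4*4 = 16, Gear = 4*4 = 16.
Iteration 4: no further components; recursion stops.
SUM(tot_qty) = 1 + 2 + 1 + 4 + 6 + 16 + 16 = 46.

46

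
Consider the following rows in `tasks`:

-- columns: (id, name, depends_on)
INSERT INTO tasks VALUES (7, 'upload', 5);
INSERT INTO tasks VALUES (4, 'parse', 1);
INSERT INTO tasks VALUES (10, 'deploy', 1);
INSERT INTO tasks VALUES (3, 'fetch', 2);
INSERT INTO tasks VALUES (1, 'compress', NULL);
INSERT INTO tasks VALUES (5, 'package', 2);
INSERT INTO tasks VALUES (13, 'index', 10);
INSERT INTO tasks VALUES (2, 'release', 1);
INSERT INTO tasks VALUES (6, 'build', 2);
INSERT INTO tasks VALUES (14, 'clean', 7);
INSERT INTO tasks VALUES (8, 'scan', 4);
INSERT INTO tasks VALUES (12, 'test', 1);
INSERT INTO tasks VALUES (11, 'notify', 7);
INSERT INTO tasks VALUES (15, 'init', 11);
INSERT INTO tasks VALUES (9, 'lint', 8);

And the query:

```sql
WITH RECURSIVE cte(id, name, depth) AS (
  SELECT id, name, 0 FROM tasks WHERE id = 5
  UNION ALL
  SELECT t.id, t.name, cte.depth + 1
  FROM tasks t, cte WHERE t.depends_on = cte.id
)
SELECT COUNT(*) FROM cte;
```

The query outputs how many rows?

Base: id=5 (package) at depth 0.
Iteration 1: rows with depends_on in {5} -> upload (id 7, depth 1).
Iteration 2: rows with depends_on in {7} -> notify (id 11, depth 2), clean (id 14, depth 2).
Iteration 3: rows with depends_on in {11,14} -> init (id 15, depth 3).
Iteration 4: no rows with depends_on in {15}; recursion stops.
Total rows emitted: 5.

5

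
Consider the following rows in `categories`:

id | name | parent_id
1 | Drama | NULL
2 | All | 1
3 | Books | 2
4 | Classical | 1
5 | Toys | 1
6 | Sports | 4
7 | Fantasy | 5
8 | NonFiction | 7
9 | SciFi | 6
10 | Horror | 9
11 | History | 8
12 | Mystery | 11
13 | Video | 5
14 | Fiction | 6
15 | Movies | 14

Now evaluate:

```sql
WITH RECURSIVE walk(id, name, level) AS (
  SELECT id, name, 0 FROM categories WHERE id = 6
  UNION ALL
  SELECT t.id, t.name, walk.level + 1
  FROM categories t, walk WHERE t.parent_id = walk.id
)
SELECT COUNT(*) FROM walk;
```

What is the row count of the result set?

5

Base: id=6 (Sports) at level 0.
Iteration 1: rows with parent_id in {6} -> SciFi (id 9, level 1), Fiction (id 14, level 1).
Iteration 2: rows with parent_id in {9,14} -> Horror (id 10, level 2), Movies (id 15, level 2).
Iteration 3: no rows with parent_id in {10,15}; recursion stops.
Total rows emitted: 5.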